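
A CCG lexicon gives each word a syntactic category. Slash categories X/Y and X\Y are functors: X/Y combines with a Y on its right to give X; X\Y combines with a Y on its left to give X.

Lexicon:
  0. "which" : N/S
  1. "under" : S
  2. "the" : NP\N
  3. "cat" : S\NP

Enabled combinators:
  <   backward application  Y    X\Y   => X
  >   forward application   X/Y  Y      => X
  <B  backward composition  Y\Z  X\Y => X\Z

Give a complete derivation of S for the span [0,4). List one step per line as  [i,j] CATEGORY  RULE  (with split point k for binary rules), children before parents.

[0,4] S   <
  [0,2] N   >
    [0,1] "which" : N/S
    [1,2] "under" : S
  [2,4] S\N   <B
    [2,3] "the" : NP\N
    [3,4] "cat" : S\NP

[0,1] N/S  lex  "which"
[1,2] S  lex  "under"
[0,2] N  >  k=1
[2,3] NP\N  lex  "the"
[3,4] S\NP  lex  "cat"
[2,4] S\N  <B  k=3
[0,4] S  <  k=2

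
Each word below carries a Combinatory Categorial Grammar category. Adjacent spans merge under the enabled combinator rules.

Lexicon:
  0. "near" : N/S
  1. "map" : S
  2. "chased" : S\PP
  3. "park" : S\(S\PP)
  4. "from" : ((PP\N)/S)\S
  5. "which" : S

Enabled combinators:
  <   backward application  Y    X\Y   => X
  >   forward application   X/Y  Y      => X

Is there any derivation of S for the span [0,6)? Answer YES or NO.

NO

N/S S S\PP S\(S\PP) ((PP\N)/S)\S S
CKY chart[0,6] = {PP}; S ∉ chart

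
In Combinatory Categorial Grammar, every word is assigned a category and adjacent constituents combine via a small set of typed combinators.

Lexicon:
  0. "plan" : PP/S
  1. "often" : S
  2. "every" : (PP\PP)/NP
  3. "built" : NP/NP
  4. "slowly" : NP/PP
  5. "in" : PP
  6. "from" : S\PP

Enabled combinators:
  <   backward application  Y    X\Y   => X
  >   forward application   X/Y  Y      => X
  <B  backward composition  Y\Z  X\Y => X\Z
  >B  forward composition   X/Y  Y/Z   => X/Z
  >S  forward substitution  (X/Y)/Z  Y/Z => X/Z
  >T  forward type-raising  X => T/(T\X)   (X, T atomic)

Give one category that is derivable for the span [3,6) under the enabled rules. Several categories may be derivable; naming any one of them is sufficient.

[0,7] S   <
  [0,2] PP   >
    [0,1] "plan" : PP/S
    [1,2] "often" : S
  [2,7] S\PP   <B
    [2,6] PP\PP   >
      [2,3] "every" : (PP\PP)/NP
      [3,6] NP   >
        [3,5] NP/PP   >B
          [3,4] "built" : NP/NP
          [4,5] "slowly" : NP/PP
        [5,6] "in" : PP
    [6,7] "from" : S\PP

NP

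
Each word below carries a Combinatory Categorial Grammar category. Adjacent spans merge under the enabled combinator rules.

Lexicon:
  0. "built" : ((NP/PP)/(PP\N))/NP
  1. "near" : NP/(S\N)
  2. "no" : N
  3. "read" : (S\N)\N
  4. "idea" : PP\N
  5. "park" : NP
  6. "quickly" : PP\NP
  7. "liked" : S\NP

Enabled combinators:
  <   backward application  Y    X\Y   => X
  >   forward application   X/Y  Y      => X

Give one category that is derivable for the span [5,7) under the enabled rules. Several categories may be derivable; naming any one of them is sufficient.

PP

[0,8] S   <
  [0,7] NP   >
    [0,5] NP/PP   >
      [0,4] (NP/PP)/(PP\N)   >
        [0,1] "built" : ((NP/PP)/(PP\N))/NP
        [1,4] NP   >
          [1,2] "near" : NP/(S\N)
          [2,4] S\N   <
            [2,3] "no" : N
            [3,4] "read" : (S\N)\N
      [4,5] "idea" : PP\N
    [5,7] PP   <
      [5,6] "park" : NP
      [6,7] "quickly" : PP\NP
  [7,8] "liked" : S\NP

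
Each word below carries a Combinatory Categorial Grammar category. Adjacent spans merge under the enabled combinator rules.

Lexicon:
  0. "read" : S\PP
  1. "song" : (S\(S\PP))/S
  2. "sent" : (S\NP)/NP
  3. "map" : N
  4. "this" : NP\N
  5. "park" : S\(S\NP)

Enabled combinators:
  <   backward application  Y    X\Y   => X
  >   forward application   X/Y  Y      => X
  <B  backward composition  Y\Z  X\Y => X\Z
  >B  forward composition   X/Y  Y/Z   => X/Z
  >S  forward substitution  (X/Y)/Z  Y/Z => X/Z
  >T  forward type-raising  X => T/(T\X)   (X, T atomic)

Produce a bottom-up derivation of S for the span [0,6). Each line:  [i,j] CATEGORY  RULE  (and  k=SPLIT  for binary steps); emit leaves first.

[0,1] S\PP  lex  "read"
[1,2] (S\(S\PP))/S  lex  "song"
[2,3] (S\NP)/NP  lex  "sent"
[3,4] N  lex  "map"
[3,4] NP/(NP\N)  >T
[4,5] NP\N  lex  "this"
[3,5] NP  >  k=4
[2,5] S\NP  >  k=3
[5,6] S\(S\NP)  lex  "park"
[2,6] S  <  k=5
[1,6] S\(S\PP)  >  k=2
[0,6] S  <  k=1

[0,6] S   <
  [0,1] "read" : S\PP
  [1,6] S\(S\PP)   >
    [1,2] "song" : (S\(S\PP))/S
    [2,6] S   <
      [2,5] S\NP   >
        [2,3] "sent" : (S\NP)/NP
        [3,5] NP   >
          [3,4] NP/(NP\N)   >T
            [3,4] "map" : N
          [4,5] "this" : NP\N
      [5,6] "park" : S\(S\NP)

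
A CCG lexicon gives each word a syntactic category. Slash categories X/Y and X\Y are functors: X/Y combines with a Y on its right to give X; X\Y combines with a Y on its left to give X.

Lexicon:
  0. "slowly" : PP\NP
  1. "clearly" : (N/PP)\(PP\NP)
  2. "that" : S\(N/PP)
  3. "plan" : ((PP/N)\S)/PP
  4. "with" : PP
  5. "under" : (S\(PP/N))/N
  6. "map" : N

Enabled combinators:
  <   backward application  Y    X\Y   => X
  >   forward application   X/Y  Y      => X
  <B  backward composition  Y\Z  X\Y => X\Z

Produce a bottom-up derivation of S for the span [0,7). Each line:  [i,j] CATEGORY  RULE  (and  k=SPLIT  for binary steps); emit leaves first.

[0,1] PP\NP  lex  "slowly"
[1,2] (N/PP)\(PP\NP)  lex  "clearly"
[0,2] N/PP  <  k=1
[2,3] S\(N/PP)  lex  "that"
[0,3] S  <  k=2
[3,4] ((PP/N)\S)/PP  lex  "plan"
[4,5] PP  lex  "with"
[3,5] (PP/N)\S  >  k=4
[0,5] PP/N  <  k=3
[5,6] (S\(PP/N))/N  lex  "under"
[6,7] N  lex  "map"
[5,7] S\(PP/N)  >  k=6
[0,7] S  <  k=5

[0,7] S   <
  [0,5] PP/N   <
    [0,3] S   <
      [0,2] N/PP   <
        [0,1] "slowly" : PP\NP
        [1,2] "clearly" : (N/PP)\(PP\NP)
      [2,3] "that" : S\(N/PP)
    [3,5] (PP/N)\S   >
      [3,4] "plan" : ((PP/N)\S)/PP
      [4,5] "with" : PP
  [5,7] S\(PP/N)   >
    [5,6] "under" : (S\(PP/N))/N
    [6,7] "map" : N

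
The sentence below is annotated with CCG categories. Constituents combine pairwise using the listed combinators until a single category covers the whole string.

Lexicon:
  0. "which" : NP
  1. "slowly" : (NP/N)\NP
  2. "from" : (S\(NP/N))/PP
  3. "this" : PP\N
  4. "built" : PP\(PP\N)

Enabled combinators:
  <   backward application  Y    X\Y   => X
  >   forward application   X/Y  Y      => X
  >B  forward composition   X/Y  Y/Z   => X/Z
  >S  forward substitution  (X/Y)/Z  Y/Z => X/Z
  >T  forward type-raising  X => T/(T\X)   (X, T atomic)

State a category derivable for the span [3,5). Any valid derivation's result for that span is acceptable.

PP

[0,5] S   <
  [0,2] NP/N   <
    [0,1] "which" : NP
    [1,2] "slowly" : (NP/N)\NP
  [2,5] S\(NP/N)   >
    [2,3] "from" : (S\(NP/N))/PP
    [3,5] PP   <
      [3,4] "this" : PP\N
      [4,5] "built" : PP\(PP\N)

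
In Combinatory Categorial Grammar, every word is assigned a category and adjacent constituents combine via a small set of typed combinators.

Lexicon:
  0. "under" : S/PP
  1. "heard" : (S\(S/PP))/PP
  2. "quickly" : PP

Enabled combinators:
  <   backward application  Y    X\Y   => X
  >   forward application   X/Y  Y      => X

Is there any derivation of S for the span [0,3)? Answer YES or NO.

[0,3] S   <
  [0,1] "under" : S/PP
  [1,3] S\(S/PP)   >
    [1,2] "heard" : (S\(S/PP))/PP
    [2,3] "quickly" : PP

YES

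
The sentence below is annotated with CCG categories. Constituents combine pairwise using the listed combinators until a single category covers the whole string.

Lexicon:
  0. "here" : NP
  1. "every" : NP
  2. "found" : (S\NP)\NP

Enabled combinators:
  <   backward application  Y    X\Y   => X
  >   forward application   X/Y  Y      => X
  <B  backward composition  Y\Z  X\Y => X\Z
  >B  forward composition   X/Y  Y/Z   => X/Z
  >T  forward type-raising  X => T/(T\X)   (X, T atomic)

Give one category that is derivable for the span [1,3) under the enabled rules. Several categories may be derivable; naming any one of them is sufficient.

S\NP

[0,3] S   >
  [0,1] S/(S\NP)   >T
    [0,1] "here" : NP
  [1,3] S\NP   <
    [1,2] "every" : NP
    [2,3] "found" : (S\NP)\NP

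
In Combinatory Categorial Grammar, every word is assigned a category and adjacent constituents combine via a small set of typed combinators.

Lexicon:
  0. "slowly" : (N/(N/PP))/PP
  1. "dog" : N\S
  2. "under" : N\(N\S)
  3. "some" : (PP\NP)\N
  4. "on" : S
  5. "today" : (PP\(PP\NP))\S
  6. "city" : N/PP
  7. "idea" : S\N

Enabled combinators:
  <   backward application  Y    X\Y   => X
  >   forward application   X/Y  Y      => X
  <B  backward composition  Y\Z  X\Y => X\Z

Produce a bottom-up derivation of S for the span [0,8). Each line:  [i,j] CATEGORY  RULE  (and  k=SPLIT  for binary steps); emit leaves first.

[0,1] (N/(N/PP))/PP  lex  "slowly"
[1,2] N\S  lex  "dog"
[2,3] N\(N\S)  lex  "under"
[1,3] N  <  k=2
[3,4] (PP\NP)\N  lex  "some"
[4,5] S  lex  "on"
[5,6] (PP\(PP\NP))\S  lex  "today"
[4,6] PP\(PP\NP)  <  k=5
[3,6] PP\N  <B  k=4
[1,6] PP  <  k=3
[0,6] N/(N/PP)  >  k=1
[6,7] N/PP  lex  "city"
[0,7] N  >  k=6
[7,8] S\N  lex  "idea"
[0,8] S  <  k=7

[0,8] S   <
  [0,7] N   >
    [0,6] N/(N/PP)   >
      [0,1] "slowly" : (N/(N/PP))/PP
      [1,6] PP   <
        [1,3] N   <
          [1,2] "dog" : N\S
          [2,3] "under" : N\(N\S)
        [3,6] PP\N   <B
          [3,4] "some" : (PP\NP)\N
          [4,6] PP\(PP\NP)   <
            [4,5] "on" : S
            [5,6] "today" : (PP\(PP\NP))\S
    [6,7] "city" : N/PP
  [7,8] "idea" : S\N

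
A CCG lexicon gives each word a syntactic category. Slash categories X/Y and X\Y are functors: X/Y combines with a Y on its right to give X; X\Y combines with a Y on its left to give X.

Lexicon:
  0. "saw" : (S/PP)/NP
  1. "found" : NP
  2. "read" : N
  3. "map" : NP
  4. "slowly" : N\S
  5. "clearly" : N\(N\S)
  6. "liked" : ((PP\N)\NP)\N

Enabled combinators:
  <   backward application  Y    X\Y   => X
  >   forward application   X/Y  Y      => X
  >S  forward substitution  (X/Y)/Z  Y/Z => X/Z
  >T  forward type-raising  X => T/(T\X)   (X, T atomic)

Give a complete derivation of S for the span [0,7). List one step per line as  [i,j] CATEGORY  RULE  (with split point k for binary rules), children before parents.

[0,7] S   >
  [0,2] S/PP   >
    [0,1] "saw" : (S/PP)/NP
    [1,2] "found" : NP
  [2,7] PP   >
    [2,3] PP/(PP\N)   >T
      [2,3] "read" : N
    [3,7] PP\N   <
      [3,4] "map" : NP
      [4,7] (PP\N)\NP   <
        [4,6] N   <
          [4,5] "slowly" : N\S
          [5,6] "clearly" : N\(N\S)
        [6,7] "liked" : ((PP\N)\NP)\N

[0,1] (S/PP)/NP  lex  "saw"
[1,2] NP  lex  "found"
[0,2] S/PP  >  k=1
[2,3] N  lex  "read"
[2,3] PP/(PP\N)  >T
[3,4] NP  lex  "map"
[4,5] N\S  lex  "slowly"
[5,6] N\(N\S)  lex  "clearly"
[4,6] N  <  k=5
[6,7] ((PP\N)\NP)\N  lex  "liked"
[4,7] (PP\N)\NP  <  k=6
[3,7] PP\N  <  k=4
[2,7] PP  >  k=3
[0,7] S  >  k=2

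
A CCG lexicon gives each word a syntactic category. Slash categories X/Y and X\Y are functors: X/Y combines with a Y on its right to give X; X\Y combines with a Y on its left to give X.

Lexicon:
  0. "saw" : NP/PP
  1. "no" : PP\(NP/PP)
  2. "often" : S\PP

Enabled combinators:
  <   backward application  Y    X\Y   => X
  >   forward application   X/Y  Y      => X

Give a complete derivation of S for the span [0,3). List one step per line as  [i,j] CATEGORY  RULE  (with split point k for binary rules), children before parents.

[0,3] S   <
  [0,2] PP   <
    [0,1] "saw" : NP/PP
    [1,2] "no" : PP\(NP/PP)
  [2,3] "often" : S\PP

[0,1] NP/PP  lex  "saw"
[1,2] PP\(NP/PP)  lex  "no"
[0,2] PP  <  k=1
[2,3] S\PP  lex  "often"
[0,3] S  <  k=2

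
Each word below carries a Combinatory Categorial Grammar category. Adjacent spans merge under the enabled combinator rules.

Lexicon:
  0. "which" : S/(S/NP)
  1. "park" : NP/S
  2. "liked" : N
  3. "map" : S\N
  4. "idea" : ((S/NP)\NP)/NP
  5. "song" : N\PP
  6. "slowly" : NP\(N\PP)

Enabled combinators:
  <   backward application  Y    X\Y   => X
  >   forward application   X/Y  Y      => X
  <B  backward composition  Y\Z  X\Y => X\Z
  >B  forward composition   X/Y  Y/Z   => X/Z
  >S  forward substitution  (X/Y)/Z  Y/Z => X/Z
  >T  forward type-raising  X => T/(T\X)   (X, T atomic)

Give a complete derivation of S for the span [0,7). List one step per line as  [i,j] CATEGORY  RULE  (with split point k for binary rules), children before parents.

[0,7] S   >
  [0,1] "which" : S/(S/NP)
  [1,7] S/NP   <
    [1,4] NP   >
      [1,2] "park" : NP/S
      [2,4] S   >
        [2,3] S/(S\N)   >T
          [2,3] "liked" : N
        [3,4] "map" : S\N
    [4,7] (S/NP)\NP   >
      [4,5] "idea" : ((S/NP)\NP)/NP
      [5,7] NP   <
        [5,6] "song" : N\PP
        [6,7] "slowly" : NP\(N\PP)

[0,1] S/(S/NP)  lex  "which"
[1,2] NP/S  lex  "park"
[2,3] N  lex  "liked"
[2,3] S/(S\N)  >T
[3,4] S\N  lex  "map"
[2,4] S  >  k=3
[1,4] NP  >  k=2
[4,5] ((S/NP)\NP)/NP  lex  "idea"
[5,6] N\PP  lex  "song"
[6,7] NP\(N\PP)  lex  "slowly"
[5,7] NP  <  k=6
[4,7] (S/NP)\NP  >  k=5
[1,7] S/NP  <  k=4
[0,7] S  >  k=1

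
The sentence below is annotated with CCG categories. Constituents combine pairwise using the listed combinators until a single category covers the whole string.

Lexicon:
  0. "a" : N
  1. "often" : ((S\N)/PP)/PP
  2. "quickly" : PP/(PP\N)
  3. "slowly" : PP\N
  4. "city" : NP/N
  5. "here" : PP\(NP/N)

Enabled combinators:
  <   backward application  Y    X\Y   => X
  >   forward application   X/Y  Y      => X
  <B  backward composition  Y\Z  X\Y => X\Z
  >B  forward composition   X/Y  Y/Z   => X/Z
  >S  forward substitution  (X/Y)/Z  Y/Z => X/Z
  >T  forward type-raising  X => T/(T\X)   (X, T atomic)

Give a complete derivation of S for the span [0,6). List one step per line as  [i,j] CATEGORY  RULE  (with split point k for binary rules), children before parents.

[0,6] S   <
  [0,1] "a" : N
  [1,6] S\N   >
    [1,4] (S\N)/PP   >
      [1,2] "often" : ((S\N)/PP)/PP
      [2,4] PP   >
        [2,3] "quickly" : PP/(PP\N)
        [3,4] "slowly" : PP\N
    [4,6] PP   <
      [4,5] "city" : NP/N
      [5,6] "here" : PP\(NP/N)

[0,1] N  lex  "a"
[1,2] ((S\N)/PP)/PP  lex  "often"
[2,3] PP/(PP\N)  lex  "quickly"
[3,4] PP\N  lex  "slowly"
[2,4] PP  >  k=3
[1,4] (S\N)/PP  >  k=2
[4,5] NP/N  lex  "city"
[5,6] PP\(NP/N)  lex  "here"
[4,6] PP  <  k=5
[1,6] S\N  >  k=4
[0,6] S  <  k=1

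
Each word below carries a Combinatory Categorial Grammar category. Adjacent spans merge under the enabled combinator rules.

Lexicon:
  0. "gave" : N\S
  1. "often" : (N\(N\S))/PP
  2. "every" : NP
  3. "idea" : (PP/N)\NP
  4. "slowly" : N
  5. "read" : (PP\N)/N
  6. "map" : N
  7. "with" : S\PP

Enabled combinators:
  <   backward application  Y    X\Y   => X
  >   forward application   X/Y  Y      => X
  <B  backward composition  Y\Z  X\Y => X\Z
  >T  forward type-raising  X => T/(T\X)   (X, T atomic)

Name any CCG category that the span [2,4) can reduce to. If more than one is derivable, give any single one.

PP/N

[0,8] S   <
  [0,5] N   <
    [0,1] "gave" : N\S
    [1,5] N\(N\S)   >
      [1,2] "often" : (N\(N\S))/PP
      [2,5] PP   >
        [2,4] PP/N   <
          [2,3] "every" : NP
          [3,4] "idea" : (PP/N)\NP
        [4,5] "slowly" : N
  [5,8] S\N   <B
    [5,7] PP\N   >
      [5,6] "read" : (PP\N)/N
      [6,7] "map" : N
    [7,8] "with" : S\PP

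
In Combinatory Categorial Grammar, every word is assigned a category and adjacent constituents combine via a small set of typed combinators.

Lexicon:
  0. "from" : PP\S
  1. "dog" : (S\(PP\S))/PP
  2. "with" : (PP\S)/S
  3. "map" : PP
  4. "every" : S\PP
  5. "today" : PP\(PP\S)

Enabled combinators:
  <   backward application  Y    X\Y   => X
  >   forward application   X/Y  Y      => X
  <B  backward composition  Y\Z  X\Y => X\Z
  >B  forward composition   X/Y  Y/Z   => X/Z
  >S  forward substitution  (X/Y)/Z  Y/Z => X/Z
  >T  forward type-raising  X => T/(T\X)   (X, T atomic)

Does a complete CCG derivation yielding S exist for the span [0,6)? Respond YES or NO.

[0,6] S   <
  [0,1] "from" : PP\S
  [1,6] S\(PP\S)   >
    [1,2] "dog" : (S\(PP\S))/PP
    [2,6] PP   <
      [2,5] PP\S   >
        [2,3] "with" : (PP\S)/S
        [3,5] S   >
          [3,4] S/(S\PP)   >T
            [3,4] "map" : PP
          [4,5] "every" : S\PP
      [5,6] "today" : PP\(PP\S)

YES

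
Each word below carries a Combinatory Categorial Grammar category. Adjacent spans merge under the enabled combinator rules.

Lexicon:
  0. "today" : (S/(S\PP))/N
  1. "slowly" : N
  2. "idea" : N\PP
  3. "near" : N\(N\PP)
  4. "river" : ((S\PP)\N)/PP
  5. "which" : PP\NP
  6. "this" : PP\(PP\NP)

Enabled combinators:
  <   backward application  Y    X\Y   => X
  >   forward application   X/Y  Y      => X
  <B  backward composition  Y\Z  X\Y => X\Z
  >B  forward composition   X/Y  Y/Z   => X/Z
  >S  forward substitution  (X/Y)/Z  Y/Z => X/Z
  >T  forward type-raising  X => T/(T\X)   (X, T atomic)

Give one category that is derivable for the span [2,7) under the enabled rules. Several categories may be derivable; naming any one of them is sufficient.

[0,7] S   >
  [0,2] S/(S\PP)   >
    [0,1] "today" : (S/(S\PP))/N
    [1,2] "slowly" : N
  [2,7] S\PP   <
    [2,4] N   <
      [2,3] "idea" : N\PP
      [3,4] "near" : N\(N\PP)
    [4,7] (S\PP)\N   >
      [4,5] "river" : ((S\PP)\N)/PP
      [5,7] PP   <
        [5,6] "which" : PP\NP
        [6,7] "this" : PP\(PP\NP)

S\PP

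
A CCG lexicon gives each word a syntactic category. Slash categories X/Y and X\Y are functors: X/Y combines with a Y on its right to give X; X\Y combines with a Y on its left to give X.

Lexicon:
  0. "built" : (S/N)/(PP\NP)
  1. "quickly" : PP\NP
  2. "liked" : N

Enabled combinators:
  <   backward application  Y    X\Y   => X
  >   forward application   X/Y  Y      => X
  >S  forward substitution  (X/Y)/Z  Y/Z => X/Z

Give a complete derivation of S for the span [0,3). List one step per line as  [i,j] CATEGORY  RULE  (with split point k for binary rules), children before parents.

[0,1] (S/N)/(PP\NP)  lex  "built"
[1,2] PP\NP  lex  "quickly"
[0,2] S/N  >  k=1
[2,3] N  lex  "liked"
[0,3] S  >  k=2

[0,3] S   >
  [0,2] S/N   >
    [0,1] "built" : (S/N)/(PP\NP)
    [1,2] "quickly" : PP\NP
  [2,3] "liked" : N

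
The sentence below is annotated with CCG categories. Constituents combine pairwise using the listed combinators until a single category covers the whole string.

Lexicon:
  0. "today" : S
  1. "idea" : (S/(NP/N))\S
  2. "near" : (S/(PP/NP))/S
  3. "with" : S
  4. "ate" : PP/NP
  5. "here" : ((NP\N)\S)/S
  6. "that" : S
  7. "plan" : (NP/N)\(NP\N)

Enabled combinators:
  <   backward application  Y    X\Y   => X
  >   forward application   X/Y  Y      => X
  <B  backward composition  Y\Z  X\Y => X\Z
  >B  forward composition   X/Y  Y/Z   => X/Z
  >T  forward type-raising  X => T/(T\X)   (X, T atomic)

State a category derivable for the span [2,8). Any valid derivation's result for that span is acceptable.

[0,8] S   >
  [0,2] S/(NP/N)   <
    [0,1] "today" : S
    [1,2] "idea" : (S/(NP/N))\S
  [2,8] NP/N   <
    [2,7] NP\N   <
      [2,5] S   >
        [2,4] S/(PP/NP)   >
          [2,3] "near" : (S/(PP/NP))/S
          [3,4] "with" : S
        [4,5] "ate" : PP/NP
      [5,7] (NP\N)\S   >
        [5,6] "here" : ((NP\N)\S)/S
        [6,7] "that" : S
    [7,8] "plan" : (NP/N)\(NP\N)

NP/N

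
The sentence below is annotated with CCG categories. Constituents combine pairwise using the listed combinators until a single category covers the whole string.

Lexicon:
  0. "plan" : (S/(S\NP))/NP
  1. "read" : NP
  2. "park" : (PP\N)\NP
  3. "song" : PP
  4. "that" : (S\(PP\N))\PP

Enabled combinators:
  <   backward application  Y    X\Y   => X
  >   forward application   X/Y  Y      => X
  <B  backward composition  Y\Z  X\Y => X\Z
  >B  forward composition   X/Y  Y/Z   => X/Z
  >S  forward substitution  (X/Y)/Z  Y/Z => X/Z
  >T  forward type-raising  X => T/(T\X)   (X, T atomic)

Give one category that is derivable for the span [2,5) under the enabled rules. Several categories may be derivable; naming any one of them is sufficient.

[0,5] S   >
  [0,2] S/(S\NP)   >
    [0,1] "plan" : (S/(S\NP))/NP
    [1,2] "read" : NP
  [2,5] S\NP   <B
    [2,3] "park" : (PP\N)\NP
    [3,5] S\(PP\N)   <
      [3,4] "song" : PP
      [4,5] "that" : (S\(PP\N))\PP

S\NP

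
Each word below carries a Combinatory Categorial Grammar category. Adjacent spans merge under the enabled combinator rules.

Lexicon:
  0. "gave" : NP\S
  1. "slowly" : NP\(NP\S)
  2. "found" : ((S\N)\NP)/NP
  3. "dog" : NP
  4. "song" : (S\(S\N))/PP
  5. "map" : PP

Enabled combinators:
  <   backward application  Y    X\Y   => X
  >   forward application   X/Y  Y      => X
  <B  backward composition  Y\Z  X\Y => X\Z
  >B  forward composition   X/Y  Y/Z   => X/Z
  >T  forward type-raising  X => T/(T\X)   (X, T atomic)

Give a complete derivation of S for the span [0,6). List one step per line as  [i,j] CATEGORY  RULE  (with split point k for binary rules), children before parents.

[0,6] S   <
  [0,2] NP   <
    [0,1] "gave" : NP\S
    [1,2] "slowly" : NP\(NP\S)
  [2,6] S\NP   <B
    [2,4] (S\N)\NP   >
      [2,3] "found" : ((S\N)\NP)/NP
      [3,4] "dog" : NP
    [4,6] S\(S\N)   >
      [4,5] "song" : (S\(S\N))/PP
      [5,6] "map" : PP

[0,1] NP\S  lex  "gave"
[1,2] NP\(NP\S)  lex  "slowly"
[0,2] NP  <  k=1
[2,3] ((S\N)\NP)/NP  lex  "found"
[3,4] NP  lex  "dog"
[2,4] (S\N)\NP  >  k=3
[4,5] (S\(S\N))/PP  lex  "song"
[5,6] PP  lex  "map"
[4,6] S\(S\N)  >  k=5
[2,6] S\NP  <B  k=4
[0,6] S  <  k=2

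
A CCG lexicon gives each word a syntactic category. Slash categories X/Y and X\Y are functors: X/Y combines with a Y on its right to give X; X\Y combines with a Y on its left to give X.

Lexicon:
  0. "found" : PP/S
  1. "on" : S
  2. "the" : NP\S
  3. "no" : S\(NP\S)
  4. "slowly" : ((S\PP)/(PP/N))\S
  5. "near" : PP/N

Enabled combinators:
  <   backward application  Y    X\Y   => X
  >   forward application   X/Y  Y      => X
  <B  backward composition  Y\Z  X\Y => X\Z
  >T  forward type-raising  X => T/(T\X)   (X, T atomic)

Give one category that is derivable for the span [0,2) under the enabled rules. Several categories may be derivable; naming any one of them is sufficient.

[0,6] S   <
  [0,2] PP   >
    [0,1] "found" : PP/S
    [1,2] "on" : S
  [2,6] S\PP   >
    [2,5] (S\PP)/(PP/N)   <
      [2,4] S   <
        [2,3] "the" : NP\S
        [3,4] "no" : S\(NP\S)
      [4,5] "slowly" : ((S\PP)/(PP/N))\S
    [5,6] "near" : PP/N

PP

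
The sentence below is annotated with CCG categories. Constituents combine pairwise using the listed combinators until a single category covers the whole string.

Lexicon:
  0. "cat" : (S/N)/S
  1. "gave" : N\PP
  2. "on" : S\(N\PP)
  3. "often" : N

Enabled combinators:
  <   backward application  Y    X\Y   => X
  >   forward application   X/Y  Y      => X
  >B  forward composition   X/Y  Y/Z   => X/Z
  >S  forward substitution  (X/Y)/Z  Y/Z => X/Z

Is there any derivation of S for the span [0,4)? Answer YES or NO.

[0,4] S   >
  [0,3] S/N   >
    [0,1] "cat" : (S/N)/S
    [1,3] S   <
      [1,2] "gave" : N\PP
      [2,3] "on" : S\(N\PP)
  [3,4] "often" : N

YES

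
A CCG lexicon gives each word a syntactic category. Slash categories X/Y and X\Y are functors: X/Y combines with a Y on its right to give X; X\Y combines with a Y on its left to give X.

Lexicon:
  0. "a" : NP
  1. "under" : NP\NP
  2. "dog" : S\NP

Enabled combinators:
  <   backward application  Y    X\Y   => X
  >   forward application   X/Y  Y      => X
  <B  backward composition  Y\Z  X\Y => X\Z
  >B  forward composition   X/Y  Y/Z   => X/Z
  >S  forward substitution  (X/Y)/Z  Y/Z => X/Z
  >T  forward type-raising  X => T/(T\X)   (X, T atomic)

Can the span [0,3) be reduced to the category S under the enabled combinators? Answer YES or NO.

[0,3] S   <
  [0,1] "a" : NP
  [1,3] S\NP   <B
    [1,2] "under" : NP\NP
    [2,3] "dog" : S\NP

YES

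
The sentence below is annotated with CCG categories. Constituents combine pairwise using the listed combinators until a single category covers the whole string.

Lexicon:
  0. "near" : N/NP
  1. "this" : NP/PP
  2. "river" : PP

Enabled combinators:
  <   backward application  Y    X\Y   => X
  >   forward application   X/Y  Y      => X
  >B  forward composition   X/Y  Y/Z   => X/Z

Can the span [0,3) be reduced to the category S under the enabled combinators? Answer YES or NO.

N/NP NP/PP PP
CKY chart[0,3] = {N}; S ∉ chart

NO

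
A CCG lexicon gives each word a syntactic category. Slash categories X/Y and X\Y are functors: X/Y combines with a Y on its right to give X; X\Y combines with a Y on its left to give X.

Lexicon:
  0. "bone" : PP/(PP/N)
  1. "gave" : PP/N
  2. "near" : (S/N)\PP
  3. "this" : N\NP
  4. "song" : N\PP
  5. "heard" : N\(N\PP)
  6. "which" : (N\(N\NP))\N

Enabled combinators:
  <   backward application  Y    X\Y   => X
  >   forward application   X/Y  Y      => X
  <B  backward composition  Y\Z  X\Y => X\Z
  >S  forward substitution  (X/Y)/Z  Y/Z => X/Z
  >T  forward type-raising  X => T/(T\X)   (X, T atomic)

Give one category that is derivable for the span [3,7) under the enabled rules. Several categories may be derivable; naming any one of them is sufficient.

[0,7] S   >
  [0,3] S/N   <
    [0,2] PP   >
      [0,1] "bone" : PP/(PP/N)
      [1,2] "gave" : PP/N
    [2,3] "near" : (S/N)\PP
  [3,7] N   <
    [3,4] "this" : N\NP
    [4,7] N\(N\NP)   <
      [4,6] N   <
        [4,5] "song" : N\PP
        [5,6] "heard" : N\(N\PP)
      [6,7] "which" : (N\(N\NP))\N

N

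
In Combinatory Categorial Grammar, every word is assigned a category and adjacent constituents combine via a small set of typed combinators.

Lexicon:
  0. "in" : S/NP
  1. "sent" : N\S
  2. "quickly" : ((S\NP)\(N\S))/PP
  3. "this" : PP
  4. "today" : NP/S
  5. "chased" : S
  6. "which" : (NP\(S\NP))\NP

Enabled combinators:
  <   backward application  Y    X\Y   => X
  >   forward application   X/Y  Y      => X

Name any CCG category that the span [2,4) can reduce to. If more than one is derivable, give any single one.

(S\NP)\(N\S)

[0,7] S   >
  [0,1] "in" : S/NP
  [1,7] NP   <
    [1,4] S\NP   <
      [1,2] "sent" : N\S
      [2,4] (S\NP)\(N\S)   >
        [2,3] "quickly" : ((S\NP)\(N\S))/PP
        [3,4] "this" : PP
    [4,7] NP\(S\NP)   <
      [4,6] NP   >
        [4,5] "today" : NP/S
        [5,6] "chased" : S
      [6,7] "which" : (NP\(S\NP))\NP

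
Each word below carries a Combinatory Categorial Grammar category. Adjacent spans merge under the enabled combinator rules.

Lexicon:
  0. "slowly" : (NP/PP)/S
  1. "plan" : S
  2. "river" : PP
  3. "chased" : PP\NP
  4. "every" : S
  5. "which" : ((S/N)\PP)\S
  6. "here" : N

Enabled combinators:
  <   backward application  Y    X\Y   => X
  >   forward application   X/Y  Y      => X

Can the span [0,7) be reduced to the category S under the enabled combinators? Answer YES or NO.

YES

[0,7] S   >
  [0,6] S/N   <
    [0,4] PP   <
      [0,3] NP   >
        [0,2] NP/PP   >
          [0,1] "slowly" : (NP/PP)/S
          [1,2] "plan" : S
        [2,3] "river" : PP
      [3,4] "chased" : PP\NP
    [4,6] (S/N)\PP   <
      [4,5] "every" : S
      [5,6] "which" : ((S/N)\PP)\S
  [6,7] "here" : N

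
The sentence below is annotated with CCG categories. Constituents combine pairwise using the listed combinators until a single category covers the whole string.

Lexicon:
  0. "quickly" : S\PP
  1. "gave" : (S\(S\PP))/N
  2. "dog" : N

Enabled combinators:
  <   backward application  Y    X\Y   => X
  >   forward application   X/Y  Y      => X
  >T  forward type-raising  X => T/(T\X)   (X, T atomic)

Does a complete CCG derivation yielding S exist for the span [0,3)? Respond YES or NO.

[0,3] S   <
  [0,1] "quickly" : S\PP
  [1,3] S\(S\PP)   >
    [1,2] "gave" : (S\(S\PP))/N
    [2,3] "dog" : N

YES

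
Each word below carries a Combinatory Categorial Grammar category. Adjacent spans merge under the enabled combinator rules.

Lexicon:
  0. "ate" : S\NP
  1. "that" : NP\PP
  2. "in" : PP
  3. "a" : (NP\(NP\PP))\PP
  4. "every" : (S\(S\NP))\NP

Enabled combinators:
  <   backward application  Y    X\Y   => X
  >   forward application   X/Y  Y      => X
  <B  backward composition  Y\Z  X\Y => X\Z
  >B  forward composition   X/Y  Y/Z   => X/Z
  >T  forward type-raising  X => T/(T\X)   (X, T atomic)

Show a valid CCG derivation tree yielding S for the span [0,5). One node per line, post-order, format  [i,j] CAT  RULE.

[0,1] S\NP  lex  "ate"
[1,2] NP\PP  lex  "that"
[2,3] PP  lex  "in"
[3,4] (NP\(NP\PP))\PP  lex  "a"
[2,4] NP\(NP\PP)  <  k=3
[1,4] NP  <  k=2
[4,5] (S\(S\NP))\NP  lex  "every"
[1,5] S\(S\NP)  <  k=4
[0,5] S  <  k=1

[0,5] S   <
  [0,1] "ate" : S\NP
  [1,5] S\(S\NP)   <
    [1,4] NP   <
      [1,2] "that" : NP\PP
      [2,4] NP\(NP\PP)   <
        [2,3] "in" : PP
        [3,4] "a" : (NP\(NP\PP))\PP
    [4,5] "every" : (S\(S\NP))\NP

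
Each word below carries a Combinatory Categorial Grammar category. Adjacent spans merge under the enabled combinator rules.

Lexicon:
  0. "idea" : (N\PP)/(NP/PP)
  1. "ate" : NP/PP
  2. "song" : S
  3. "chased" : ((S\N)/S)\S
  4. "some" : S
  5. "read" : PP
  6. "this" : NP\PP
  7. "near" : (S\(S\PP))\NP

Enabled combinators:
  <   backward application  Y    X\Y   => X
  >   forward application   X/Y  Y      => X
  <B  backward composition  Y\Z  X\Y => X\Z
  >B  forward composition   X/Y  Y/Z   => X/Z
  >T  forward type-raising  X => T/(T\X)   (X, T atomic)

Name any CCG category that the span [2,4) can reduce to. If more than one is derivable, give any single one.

[0,8] S   <
  [0,5] S\PP   <B
    [0,2] N\PP   >
      [0,1] "idea" : (N\PP)/(NP/PP)
      [1,2] "ate" : NP/PP
    [2,5] S\N   >
      [2,4] (S\N)/S   <
        [2,3] "song" : S
        [3,4] "chased" : ((S\N)/S)\S
      [4,5] "some" : S
  [5,8] S\(S\PP)   <
    [5,7] NP   >
      [5,6] NP/(NP\PP)   >T
        [5,6] "read" : PP
      [6,7] "this" : NP\PP
    [7,8] "near" : (S\(S\PP))\NP

(S\N)/S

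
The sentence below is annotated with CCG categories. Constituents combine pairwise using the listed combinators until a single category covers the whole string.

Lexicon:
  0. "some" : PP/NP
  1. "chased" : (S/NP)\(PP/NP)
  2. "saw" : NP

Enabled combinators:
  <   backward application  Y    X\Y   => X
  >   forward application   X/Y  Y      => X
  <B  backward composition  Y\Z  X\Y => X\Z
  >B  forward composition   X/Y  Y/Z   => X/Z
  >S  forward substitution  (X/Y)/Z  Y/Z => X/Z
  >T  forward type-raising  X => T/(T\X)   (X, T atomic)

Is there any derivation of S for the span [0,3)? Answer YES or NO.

YES

[0,3] S   >
  [0,2] S/NP   <
    [0,1] "some" : PP/NP
    [1,2] "chased" : (S/NP)\(PP/NP)
  [2,3] "saw" : NP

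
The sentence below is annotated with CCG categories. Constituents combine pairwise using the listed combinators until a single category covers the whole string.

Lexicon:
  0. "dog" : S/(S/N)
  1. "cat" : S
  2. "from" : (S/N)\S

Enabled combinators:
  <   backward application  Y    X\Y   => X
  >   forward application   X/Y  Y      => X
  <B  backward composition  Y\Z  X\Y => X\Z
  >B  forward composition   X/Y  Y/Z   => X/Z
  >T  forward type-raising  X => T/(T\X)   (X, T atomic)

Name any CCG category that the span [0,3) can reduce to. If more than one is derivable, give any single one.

S

[0,3] S   >
  [0,1] "dog" : S/(S/N)
  [1,3] S/N   <
    [1,2] "cat" : S
    [2,3] "from" : (S/N)\S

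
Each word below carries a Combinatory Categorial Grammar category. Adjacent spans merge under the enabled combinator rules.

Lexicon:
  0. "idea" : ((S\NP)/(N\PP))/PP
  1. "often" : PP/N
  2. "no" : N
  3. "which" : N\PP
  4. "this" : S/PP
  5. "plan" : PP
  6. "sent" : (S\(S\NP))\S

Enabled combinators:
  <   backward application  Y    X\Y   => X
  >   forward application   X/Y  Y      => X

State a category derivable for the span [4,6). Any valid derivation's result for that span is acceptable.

S

[0,7] S   <
  [0,4] S\NP   >
    [0,3] (S\NP)/(N\PP)   >
      [0,1] "idea" : ((S\NP)/(N\PP))/PP
      [1,3] PP   >
        [1,2] "often" : PP/N
        [2,3] "no" : N
    [3,4] "which" : N\PP
  [4,7] S\(S\NP)   <
    [4,6] S   >
      [4,5] "this" : S/PP
      [5,6] "plan" : PP
    [6,7] "sent" : (S\(S\NP))\S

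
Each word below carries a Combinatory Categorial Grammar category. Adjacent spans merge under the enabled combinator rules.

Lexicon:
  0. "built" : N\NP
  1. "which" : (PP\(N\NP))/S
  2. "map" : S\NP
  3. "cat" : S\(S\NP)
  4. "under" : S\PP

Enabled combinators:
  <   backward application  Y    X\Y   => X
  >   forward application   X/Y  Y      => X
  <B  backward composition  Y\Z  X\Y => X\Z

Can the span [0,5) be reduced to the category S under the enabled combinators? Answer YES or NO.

[0,5] S   <
  [0,4] PP   <
    [0,1] "built" : N\NP
    [1,4] PP\(N\NP)   >
      [1,2] "which" : (PP\(N\NP))/S
      [2,4] S   <
        [2,3] "map" : S\NP
        [3,4] "cat" : S\(S\NP)
  [4,5] "under" : S\PP

YES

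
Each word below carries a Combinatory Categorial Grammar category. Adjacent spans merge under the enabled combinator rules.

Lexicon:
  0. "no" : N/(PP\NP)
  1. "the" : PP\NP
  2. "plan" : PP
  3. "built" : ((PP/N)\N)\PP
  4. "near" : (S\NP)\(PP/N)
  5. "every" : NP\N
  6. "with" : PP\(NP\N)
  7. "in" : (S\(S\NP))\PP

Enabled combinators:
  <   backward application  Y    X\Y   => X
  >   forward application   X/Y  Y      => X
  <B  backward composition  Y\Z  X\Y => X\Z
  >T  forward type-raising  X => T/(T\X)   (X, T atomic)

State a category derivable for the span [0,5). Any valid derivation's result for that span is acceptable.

S\NP

[0,8] S   <
  [0,5] S\NP   <
    [0,4] PP/N   <
      [0,2] N   >
        [0,1] "no" : N/(PP\NP)
        [1,2] "the" : PP\NP
      [2,4] (PP/N)\N   <
        [2,3] "plan" : PP
        [3,4] "built" : ((PP/N)\N)\PP
    [4,5] "near" : (S\NP)\(PP/N)
  [5,8] S\(S\NP)   <
    [5,7] PP   <
      [5,6] "every" : NP\N
      [6,7] "with" : PP\(NP\N)
    [7,8] "in" : (S\(S\NP))\PP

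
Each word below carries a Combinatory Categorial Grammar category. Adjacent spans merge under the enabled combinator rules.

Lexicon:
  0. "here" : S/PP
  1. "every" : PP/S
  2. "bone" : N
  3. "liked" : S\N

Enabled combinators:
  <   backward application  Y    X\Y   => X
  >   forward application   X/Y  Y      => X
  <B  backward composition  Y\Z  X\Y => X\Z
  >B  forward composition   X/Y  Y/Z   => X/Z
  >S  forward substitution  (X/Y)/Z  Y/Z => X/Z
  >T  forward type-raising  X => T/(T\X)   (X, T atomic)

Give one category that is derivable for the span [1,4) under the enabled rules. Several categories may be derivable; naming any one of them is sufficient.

PP

[0,4] S   >
  [0,1] "here" : S/PP
  [1,4] PP   >
    [1,2] "every" : PP/S
    [2,4] S   >
      [2,3] S/(S\N)   >T
        [2,3] "bone" : N
      [3,4] "liked" : S\N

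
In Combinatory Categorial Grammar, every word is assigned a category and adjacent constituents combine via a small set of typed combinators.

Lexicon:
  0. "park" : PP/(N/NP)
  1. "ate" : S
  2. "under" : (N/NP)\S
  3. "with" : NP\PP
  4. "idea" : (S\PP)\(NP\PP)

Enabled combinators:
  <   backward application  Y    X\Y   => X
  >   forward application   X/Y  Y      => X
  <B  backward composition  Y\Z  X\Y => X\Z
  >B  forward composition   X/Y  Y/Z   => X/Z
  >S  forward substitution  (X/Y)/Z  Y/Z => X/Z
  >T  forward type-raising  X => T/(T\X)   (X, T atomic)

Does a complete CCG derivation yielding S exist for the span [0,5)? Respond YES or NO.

[0,5] S   <
  [0,3] PP   >
    [0,1] "park" : PP/(N/NP)
    [1,3] N/NP   <
      [1,2] "ate" : S
      [2,3] "under" : (N/NP)\S
  [3,5] S\PP   <
    [3,4] "with" : NP\PP
    [4,5] "idea" : (S\PP)\(NP\PP)

YES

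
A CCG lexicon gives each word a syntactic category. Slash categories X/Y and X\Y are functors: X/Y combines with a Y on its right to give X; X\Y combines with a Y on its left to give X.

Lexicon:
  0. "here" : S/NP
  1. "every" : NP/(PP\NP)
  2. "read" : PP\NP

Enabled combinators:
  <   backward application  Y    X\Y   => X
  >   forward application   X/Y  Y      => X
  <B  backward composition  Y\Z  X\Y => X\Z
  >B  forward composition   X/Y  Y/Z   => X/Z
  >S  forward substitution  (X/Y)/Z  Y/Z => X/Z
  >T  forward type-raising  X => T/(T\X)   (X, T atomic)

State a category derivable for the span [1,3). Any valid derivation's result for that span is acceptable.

[0,3] S   >
  [0,1] "here" : S/NP
  [1,3] NP   >
    [1,2] "every" : NP/(PP\NP)
    [2,3] "read" : PP\NP

NP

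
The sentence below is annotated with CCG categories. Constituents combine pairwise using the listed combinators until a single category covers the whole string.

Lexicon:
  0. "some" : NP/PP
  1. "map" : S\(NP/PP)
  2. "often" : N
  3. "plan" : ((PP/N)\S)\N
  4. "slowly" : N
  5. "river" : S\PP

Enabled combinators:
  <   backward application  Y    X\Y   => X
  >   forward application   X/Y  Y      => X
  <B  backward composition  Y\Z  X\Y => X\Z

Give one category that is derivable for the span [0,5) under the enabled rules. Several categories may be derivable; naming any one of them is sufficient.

PP

[0,6] S   <
  [0,5] PP   >
    [0,4] PP/N   <
      [0,2] S   <
        [0,1] "some" : NP/PP
        [1,2] "map" : S\(NP/PP)
      [2,4] (PP/N)\S   <
        [2,3] "often" : N
        [3,4] "plan" : ((PP/N)\S)\N
    [4,5] "slowly" : N
  [5,6] "river" : S\PP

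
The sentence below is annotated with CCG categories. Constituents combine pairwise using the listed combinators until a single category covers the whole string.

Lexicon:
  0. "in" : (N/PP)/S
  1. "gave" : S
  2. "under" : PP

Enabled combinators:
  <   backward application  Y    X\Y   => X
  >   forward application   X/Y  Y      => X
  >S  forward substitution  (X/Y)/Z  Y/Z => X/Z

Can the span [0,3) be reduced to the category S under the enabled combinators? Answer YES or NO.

(N/PP)/S S PP
CKY chart[0,3] = {N}; S ∉ chart

NO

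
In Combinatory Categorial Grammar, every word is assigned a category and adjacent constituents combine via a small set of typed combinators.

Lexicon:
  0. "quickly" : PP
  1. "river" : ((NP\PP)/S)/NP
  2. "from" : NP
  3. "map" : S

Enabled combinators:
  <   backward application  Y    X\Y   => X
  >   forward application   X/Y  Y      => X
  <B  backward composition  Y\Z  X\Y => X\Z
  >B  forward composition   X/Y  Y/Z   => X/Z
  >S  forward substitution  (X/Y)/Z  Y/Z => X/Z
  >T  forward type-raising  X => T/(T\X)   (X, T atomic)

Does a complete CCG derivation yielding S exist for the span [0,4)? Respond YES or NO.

NO

PP ((NP\PP)/S)/NP NP S
CKY chart[0,4] = {N/(N\NP), NP, NP/(NP\NP), NP/(S\S), PP/(PP\NP), S/(S\NP)}; S ∉ chart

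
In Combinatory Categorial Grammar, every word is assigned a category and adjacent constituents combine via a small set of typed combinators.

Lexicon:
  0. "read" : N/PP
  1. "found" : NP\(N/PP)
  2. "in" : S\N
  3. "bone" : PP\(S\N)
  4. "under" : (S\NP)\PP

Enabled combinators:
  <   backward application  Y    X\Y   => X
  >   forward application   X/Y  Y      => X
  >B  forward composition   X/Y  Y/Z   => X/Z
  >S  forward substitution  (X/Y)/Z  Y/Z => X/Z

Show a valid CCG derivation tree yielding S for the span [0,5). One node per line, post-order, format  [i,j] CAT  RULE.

[0,1] N/PP  lex  "read"
[1,2] NP\(N/PP)  lex  "found"
[0,2] NP  <  k=1
[2,3] S\N  lex  "in"
[3,4] PP\(S\N)  lex  "bone"
[2,4] PP  <  k=3
[4,5] (S\NP)\PP  lex  "under"
[2,5] S\NP  <  k=4
[0,5] S  <  k=2

[0,5] S   <
  [0,2] NP   <
    [0,1] "read" : N/PP
    [1,2] "found" : NP\(N/PP)
  [2,5] S\NP   <
    [2,4] PP   <
      [2,3] "in" : S\N
      [3,4] "bone" : PP\(S\N)
    [4,5] "under" : (S\NP)\PP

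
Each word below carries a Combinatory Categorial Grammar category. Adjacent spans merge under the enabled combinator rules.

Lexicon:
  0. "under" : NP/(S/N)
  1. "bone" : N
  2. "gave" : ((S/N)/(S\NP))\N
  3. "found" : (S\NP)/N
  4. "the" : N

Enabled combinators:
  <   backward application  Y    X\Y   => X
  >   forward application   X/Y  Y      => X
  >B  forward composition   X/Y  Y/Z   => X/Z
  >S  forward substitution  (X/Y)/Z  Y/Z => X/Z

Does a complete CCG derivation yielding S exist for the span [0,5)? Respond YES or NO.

NO

NP/(S/N) N ((S/N)/(S\NP))\N (S\NP)/N N
CKY chart[0,5] = {NP}; S ∉ chart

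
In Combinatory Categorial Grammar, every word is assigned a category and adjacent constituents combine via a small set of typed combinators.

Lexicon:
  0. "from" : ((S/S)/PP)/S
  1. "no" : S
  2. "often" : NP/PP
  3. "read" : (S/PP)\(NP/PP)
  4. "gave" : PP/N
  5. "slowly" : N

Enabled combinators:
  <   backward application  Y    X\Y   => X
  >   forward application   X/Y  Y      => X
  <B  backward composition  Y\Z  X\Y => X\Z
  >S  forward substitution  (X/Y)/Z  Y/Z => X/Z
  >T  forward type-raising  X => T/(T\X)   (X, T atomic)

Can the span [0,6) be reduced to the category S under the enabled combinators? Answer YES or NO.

[0,6] S   >
  [0,4] S/PP   >S
    [0,2] (S/S)/PP   >
      [0,1] "from" : ((S/S)/PP)/S
      [1,2] "no" : S
    [2,4] S/PP   <
      [2,3] "often" : NP/PP
      [3,4] "read" : (S/PP)\(NP/PP)
  [4,6] PP   >
    [4,5] "gave" : PP/N
    [5,6] "slowly" : N

YES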